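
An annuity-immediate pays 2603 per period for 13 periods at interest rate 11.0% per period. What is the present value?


PV = PMT * (1 - (1+i)^(-n)) / i
= 2603 * (1 - (1+0.11)^(-13)) / 0.11
= 2603 * (1 - 0.257514) / 0.11
= 2603 * 6.74987
= 17569.9127


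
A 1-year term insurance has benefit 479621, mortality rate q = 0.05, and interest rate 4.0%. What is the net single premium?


NSP = benefit * q * v
v = 1/(1+i) = 0.961538
NSP = 479621 * 0.05 * 0.961538
= 23058.7019


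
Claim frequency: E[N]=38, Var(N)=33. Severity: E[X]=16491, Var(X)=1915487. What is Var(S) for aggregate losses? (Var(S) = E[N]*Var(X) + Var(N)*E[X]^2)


Var(S) = E[N]*Var(X) + Var(N)*E[X]^2
= 38*1915487 + 33*16491^2
= 72788506 + 8974451673
= 9.0472e+09


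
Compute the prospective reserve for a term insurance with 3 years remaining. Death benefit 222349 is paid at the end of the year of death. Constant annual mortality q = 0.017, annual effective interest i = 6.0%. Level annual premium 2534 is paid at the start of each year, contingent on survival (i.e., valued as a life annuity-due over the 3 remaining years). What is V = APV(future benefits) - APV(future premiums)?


v = 1/(1+i) = 0.943396
APV(future benefits) per unit = sum_{k=0}^{2} k_p_x * q * v^(k+1) = 0.044703
APV(future benefits) = 222349 * 0.044703 = 9939.6272
Life annuity-due factor ä_{x:3} = sum_{k=0}^{2} k_p_x * v^k = 2.787352
APV(future premiums) = 2534 * 2.787352 = 7063.1506
V = 9939.6272 - 7063.1506
= 2876.4765


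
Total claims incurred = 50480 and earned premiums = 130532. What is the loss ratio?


Loss ratio = claims / premiums
= 50480 / 130532
= 0.3867


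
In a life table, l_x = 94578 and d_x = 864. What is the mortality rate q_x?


q_x = d_x / l_x
= 864 / 94578
= 0.0091


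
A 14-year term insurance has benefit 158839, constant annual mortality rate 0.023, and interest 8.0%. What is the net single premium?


NSP = benefit * sum_{k=0}^{n-1} k_p_x * q * v^(k+1)
With constant q=0.023, v=0.925926
Sum = 0.168412
NSP = 158839 * 0.168412
= 26750.4571


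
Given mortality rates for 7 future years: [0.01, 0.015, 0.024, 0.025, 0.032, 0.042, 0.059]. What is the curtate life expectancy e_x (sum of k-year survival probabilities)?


e_x = sum_{k=1}^{n} k_p_x
k_p_x values:
  1_p_x = 0.99
  2_p_x = 0.97515
  3_p_x = 0.951746
  4_p_x = 0.927953
  5_p_x = 0.898258
  6_p_x = 0.860531
  7_p_x = 0.80976
e_x = 6.4134


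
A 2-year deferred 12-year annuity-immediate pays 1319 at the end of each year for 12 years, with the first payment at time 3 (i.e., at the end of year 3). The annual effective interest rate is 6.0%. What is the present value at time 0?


PV at time 2 of the 12-year annuity-immediate:
a_n = 1319 * (1-(1+0.06)^(-12))/0.06 = 11058.2902
Discount back 2 years to time 0:
PV = 11058.2902 * (1+0.06)^(-2)
= 11058.2902 * 0.889996
= 9841.8389


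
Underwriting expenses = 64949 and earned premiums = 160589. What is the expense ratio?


Expense ratio = expenses / premiums
= 64949 / 160589
= 0.4044


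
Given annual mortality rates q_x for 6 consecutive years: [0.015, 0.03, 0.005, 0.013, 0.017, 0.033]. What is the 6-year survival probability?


p_k = 1 - q_k for each year
Survival = product of (1 - q_k)
= 0.985 * 0.97 * 0.995 * 0.987 * 0.983 * 0.967
= 0.8919


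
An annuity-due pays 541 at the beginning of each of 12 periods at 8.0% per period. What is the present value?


PV_due = PMT * (1-(1+i)^(-n))/i * (1+i)
PV_immediate = 4077.0182
PV_due = 4077.0182 * 1.08
= 4403.1797


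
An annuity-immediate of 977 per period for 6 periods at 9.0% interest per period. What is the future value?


FV = PMT * ((1+i)^n - 1) / i
= 977 * ((1.09)^6 - 1) / 0.09
= 977 * (1.6771 - 1) / 0.09
= 7350.2979


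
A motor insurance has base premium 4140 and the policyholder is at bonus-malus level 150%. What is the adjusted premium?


adjusted = base * BM_level / 100
= 4140 * 150 / 100
= 4140 * 1.5
= 6210.0


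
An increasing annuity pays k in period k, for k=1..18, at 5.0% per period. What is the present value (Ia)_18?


(Ia)_n = sum_{k=1}^{n} k * v^k, v = 1/(1+i)
v = 0.952381
Sum computed term by term:
(Ia)_18 = 95.8939


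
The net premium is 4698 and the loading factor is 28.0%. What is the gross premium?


Gross = net * (1 + loading)
= 4698 * (1 + 0.28)
= 4698 * 1.28
= 6013.44


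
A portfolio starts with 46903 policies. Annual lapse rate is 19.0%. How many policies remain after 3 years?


remaining = initial * (1 - lapse)^years
= 46903 * (1 - 0.19)^3
= 46903 * 0.531441
= 24926.1772


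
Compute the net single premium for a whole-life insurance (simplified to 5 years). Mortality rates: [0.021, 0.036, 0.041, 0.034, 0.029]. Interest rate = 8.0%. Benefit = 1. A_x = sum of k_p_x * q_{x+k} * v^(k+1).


v = 0.925926
Year 0: k_p_x=1.0, q=0.021, term=0.019444
Year 1: k_p_x=0.979, q=0.036, term=0.030216
Year 2: k_p_x=0.943756, q=0.041, term=0.030717
Year 3: k_p_x=0.905062, q=0.034, term=0.022618
Year 4: k_p_x=0.87429, q=0.029, term=0.017256
A_x = 0.1203


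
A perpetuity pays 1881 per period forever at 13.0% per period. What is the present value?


PV = PMT / i
= 1881 / 0.13
= 14469.2308


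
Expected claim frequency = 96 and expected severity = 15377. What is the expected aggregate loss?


E[S] = E[N] * E[X]
= 96 * 15377
= 1.4762e+06


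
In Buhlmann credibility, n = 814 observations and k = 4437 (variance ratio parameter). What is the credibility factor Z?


Z = n / (n + k)
= 814 / (814 + 4437)
= 814 / 5251
= 0.155


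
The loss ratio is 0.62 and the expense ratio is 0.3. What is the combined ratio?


Combined ratio = loss ratio + expense ratio
= 0.62 + 0.3
= 0.92


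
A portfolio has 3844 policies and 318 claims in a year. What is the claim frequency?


frequency = claims / policies
= 318 / 3844
= 0.0827


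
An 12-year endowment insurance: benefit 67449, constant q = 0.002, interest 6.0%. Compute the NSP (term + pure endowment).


Term component = 1120.1485
Pure endowment = 12_p_x * v^12 * benefit = 0.976262 * 0.496969 * 67449 = 32724.3951
NSP = 33844.5436


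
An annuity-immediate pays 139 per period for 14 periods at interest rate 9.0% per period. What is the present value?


PV = PMT * (1 - (1+i)^(-n)) / i
= 139 * (1 - (1+0.09)^(-14)) / 0.09
= 139 * (1 - 0.299246) / 0.09
= 139 * 7.78615
= 1082.2749


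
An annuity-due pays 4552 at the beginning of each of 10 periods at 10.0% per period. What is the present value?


PV_due = PMT * (1-(1+i)^(-n))/i * (1+i)
PV_immediate = 27970.0695
PV_due = 27970.0695 * 1.1
= 30767.0764


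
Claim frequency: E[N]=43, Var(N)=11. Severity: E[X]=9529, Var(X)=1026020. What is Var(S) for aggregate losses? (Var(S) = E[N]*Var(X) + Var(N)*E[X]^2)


Var(S) = E[N]*Var(X) + Var(N)*E[X]^2
= 43*1026020 + 11*9529^2
= 44118860 + 998820251
= 1.0429e+09


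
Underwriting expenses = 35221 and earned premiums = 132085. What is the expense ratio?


Expense ratio = expenses / premiums
= 35221 / 132085
= 0.2667


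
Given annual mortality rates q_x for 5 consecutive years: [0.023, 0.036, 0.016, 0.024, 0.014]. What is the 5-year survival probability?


p_k = 1 - q_k for each year
Survival = product of (1 - q_k)
= 0.977 * 0.964 * 0.984 * 0.976 * 0.986
= 0.8919


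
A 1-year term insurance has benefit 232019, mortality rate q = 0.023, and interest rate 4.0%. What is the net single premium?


NSP = benefit * q * v
v = 1/(1+i) = 0.961538
NSP = 232019 * 0.023 * 0.961538
= 5131.1894


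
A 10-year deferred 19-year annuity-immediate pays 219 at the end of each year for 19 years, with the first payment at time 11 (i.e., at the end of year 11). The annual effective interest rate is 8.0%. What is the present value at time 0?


PV at time 10 of the 19-year annuity-immediate:
a_n = 219 * (1-(1+0.08)^(-19))/0.08 = 2103.1882
Discount back 10 years to time 0:
PV = 2103.1882 * (1+0.08)^(-10)
= 2103.1882 * 0.463193
= 974.1831


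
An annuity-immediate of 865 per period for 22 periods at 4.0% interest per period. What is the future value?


FV = PMT * ((1+i)^n - 1) / i
= 865 * ((1.04)^22 - 1) / 0.04
= 865 * (2.369919 - 1) / 0.04
= 29624.4939


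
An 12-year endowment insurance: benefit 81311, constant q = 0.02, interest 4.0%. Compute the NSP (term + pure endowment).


Term component = 13819.2991
Pure endowment = 12_p_x * v^12 * benefit = 0.784717 * 0.624597 * 81311 = 39853.1028
NSP = 53672.4018


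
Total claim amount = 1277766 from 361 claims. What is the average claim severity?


severity = total / number
= 1277766 / 361
= 3539.518


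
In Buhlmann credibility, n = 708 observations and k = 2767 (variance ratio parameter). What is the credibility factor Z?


Z = n / (n + k)
= 708 / (708 + 2767)
= 708 / 3475
= 0.2037


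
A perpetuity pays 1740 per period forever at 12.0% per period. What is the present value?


PV = PMT / i
= 1740 / 0.12
= 14500.0


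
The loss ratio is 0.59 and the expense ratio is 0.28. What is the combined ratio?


Combined ratio = loss ratio + expense ratio
= 0.59 + 0.28
= 0.87


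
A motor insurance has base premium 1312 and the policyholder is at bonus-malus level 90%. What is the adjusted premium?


adjusted = base * BM_level / 100
= 1312 * 90 / 100
= 1312 * 0.9
= 1180.8


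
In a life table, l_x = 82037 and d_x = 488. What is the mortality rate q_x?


q_x = d_x / l_x
= 488 / 82037
= 0.0059


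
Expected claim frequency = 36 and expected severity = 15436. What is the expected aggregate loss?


E[S] = E[N] * E[X]
= 36 * 15436
= 555696


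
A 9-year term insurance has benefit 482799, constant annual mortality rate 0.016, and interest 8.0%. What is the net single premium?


NSP = benefit * sum_{k=0}^{n-1} k_p_x * q * v^(k+1)
With constant q=0.016, v=0.925926
Sum = 0.094557
NSP = 482799 * 0.094557
= 45652.2376


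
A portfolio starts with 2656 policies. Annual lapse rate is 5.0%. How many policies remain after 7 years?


remaining = initial * (1 - lapse)^years
= 2656 * (1 - 0.05)^7
= 2656 * 0.698337
= 1854.7839


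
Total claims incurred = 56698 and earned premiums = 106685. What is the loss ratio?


Loss ratio = claims / premiums
= 56698 / 106685
= 0.5315


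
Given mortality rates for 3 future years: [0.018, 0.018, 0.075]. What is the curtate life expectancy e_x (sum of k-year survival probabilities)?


e_x = sum_{k=1}^{n} k_p_x
k_p_x values:
  1_p_x = 0.982
  2_p_x = 0.964324
  3_p_x = 0.892
e_x = 2.8383


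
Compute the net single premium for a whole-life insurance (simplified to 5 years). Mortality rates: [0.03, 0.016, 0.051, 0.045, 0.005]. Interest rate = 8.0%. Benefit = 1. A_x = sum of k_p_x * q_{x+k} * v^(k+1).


v = 0.925926
Year 0: k_p_x=1.0, q=0.03, term=0.027778
Year 1: k_p_x=0.97, q=0.016, term=0.013306
Year 2: k_p_x=0.95448, q=0.051, term=0.038643
Year 3: k_p_x=0.905802, q=0.045, term=0.029961
Year 4: k_p_x=0.86504, q=0.005, term=0.002944
A_x = 0.1126


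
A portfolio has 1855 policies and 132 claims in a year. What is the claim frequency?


frequency = claims / policies
= 132 / 1855
= 0.0712


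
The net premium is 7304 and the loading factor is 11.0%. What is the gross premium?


Gross = net * (1 + loading)
= 7304 * (1 + 0.11)
= 7304 * 1.11
= 8107.44


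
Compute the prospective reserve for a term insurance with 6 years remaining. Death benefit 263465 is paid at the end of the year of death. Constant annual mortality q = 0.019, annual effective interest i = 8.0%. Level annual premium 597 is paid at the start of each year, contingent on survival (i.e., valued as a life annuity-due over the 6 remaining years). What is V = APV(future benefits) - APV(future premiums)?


v = 1/(1+i) = 0.925926
APV(future benefits) per unit = sum_{k=0}^{5} k_p_x * q * v^(k+1) = 0.084126
APV(future benefits) = 263465 * 0.084126 = 22164.3491
Life annuity-due factor ä_{x:6} = sum_{k=0}^{5} k_p_x * v^k = 4.781919
APV(future premiums) = 597 * 4.781919 = 2854.8056
V = 22164.3491 - 2854.8056
= 19309.5435


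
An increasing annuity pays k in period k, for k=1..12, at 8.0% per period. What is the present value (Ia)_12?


(Ia)_n = sum_{k=1}^{n} k * v^k, v = 1/(1+i)
v = 0.925926
Sum computed term by term:
(Ia)_12 = 42.17


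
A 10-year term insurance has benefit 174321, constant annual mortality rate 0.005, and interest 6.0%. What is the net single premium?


NSP = benefit * sum_{k=0}^{n-1} k_p_x * q * v^(k+1)
With constant q=0.005, v=0.943396
Sum = 0.03607
NSP = 174321 * 0.03607
= 6287.6924


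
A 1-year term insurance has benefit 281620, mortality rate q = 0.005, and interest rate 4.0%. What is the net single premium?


NSP = benefit * q * v
v = 1/(1+i) = 0.961538
NSP = 281620 * 0.005 * 0.961538
= 1353.9423


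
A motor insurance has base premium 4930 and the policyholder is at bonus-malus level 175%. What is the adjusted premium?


adjusted = base * BM_level / 100
= 4930 * 175 / 100
= 4930 * 1.75
= 8627.5


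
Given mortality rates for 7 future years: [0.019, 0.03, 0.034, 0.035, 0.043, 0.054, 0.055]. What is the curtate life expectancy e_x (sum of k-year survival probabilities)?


e_x = sum_{k=1}^{n} k_p_x
k_p_x values:
  1_p_x = 0.981
  2_p_x = 0.95157
  3_p_x = 0.919217
  4_p_x = 0.887044
  5_p_x = 0.848901
  6_p_x = 0.80306
  7_p_x = 0.758892
e_x = 6.1497


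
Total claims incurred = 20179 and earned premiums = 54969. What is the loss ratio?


Loss ratio = claims / premiums
= 20179 / 54969
= 0.3671


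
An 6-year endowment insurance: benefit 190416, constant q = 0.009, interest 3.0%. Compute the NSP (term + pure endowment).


Term component = 9084.3582
Pure endowment = 6_p_x * v^6 * benefit = 0.947201 * 0.837484 * 190416 = 151050.4476
NSP = 160134.8058


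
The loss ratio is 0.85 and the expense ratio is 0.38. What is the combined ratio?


Combined ratio = loss ratio + expense ratio
= 0.85 + 0.38
= 1.23


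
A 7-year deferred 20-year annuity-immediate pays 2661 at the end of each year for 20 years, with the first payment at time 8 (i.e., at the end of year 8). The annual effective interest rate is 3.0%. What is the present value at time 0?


PV at time 7 of the 20-year annuity-immediate:
a_n = 2661 * (1-(1+0.03)^(-20))/0.03 = 39588.9606
Discount back 7 years to time 0:
PV = 39588.9606 * (1+0.03)^(-7)
= 39588.9606 * 0.813092
= 32189.4478


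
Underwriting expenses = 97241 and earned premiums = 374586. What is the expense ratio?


Expense ratio = expenses / premiums
= 97241 / 374586
= 0.2596


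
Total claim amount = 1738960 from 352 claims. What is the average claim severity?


severity = total / number
= 1738960 / 352
= 4940.2273


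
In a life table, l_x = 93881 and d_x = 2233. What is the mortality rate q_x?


q_x = d_x / l_x
= 2233 / 93881
= 0.0238


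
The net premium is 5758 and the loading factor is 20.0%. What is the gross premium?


Gross = net * (1 + loading)
= 5758 * (1 + 0.2)
= 5758 * 1.2
= 6909.6


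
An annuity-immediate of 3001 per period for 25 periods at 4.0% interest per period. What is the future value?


FV = PMT * ((1+i)^n - 1) / i
= 3001 * ((1.04)^25 - 1) / 0.04
= 3001 * (2.665836 - 1) / 0.04
= 124979.3708


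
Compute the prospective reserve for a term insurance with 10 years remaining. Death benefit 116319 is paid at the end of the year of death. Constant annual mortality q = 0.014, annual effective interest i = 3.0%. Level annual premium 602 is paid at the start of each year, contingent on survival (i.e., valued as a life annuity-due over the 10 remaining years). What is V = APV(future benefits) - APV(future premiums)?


v = 1/(1+i) = 0.970874
APV(future benefits) per unit = sum_{k=0}^{9} k_p_x * q * v^(k+1) = 0.112559
APV(future benefits) = 116319 * 0.112559 = 13092.6978
Life annuity-due factor ä_{x:10} = sum_{k=0}^{9} k_p_x * v^k = 8.281093
APV(future premiums) = 602 * 8.281093 = 4985.2181
V = 13092.6978 - 4985.2181
= 8107.4797


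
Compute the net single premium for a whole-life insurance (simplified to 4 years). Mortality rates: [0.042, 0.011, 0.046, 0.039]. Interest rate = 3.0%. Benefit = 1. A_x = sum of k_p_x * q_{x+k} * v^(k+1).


v = 0.970874
Year 0: k_p_x=1.0, q=0.042, term=0.040777
Year 1: k_p_x=0.958, q=0.011, term=0.009933
Year 2: k_p_x=0.947462, q=0.046, term=0.039885
Year 3: k_p_x=0.903879, q=0.039, term=0.03132
A_x = 0.1219


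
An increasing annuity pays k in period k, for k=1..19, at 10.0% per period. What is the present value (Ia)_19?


(Ia)_n = sum_{k=1}^{n} k * v^k, v = 1/(1+i)
v = 0.909091
Sum computed term by term:
(Ia)_19 = 60.9476


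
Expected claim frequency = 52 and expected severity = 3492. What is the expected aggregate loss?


E[S] = E[N] * E[X]
= 52 * 3492
= 181584


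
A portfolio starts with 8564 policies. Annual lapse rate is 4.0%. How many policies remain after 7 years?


remaining = initial * (1 - lapse)^years
= 8564 * (1 - 0.04)^7
= 8564 * 0.751447
= 6435.3962


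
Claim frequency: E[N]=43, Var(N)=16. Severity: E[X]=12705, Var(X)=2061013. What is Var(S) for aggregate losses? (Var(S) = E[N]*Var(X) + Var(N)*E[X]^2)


Var(S) = E[N]*Var(X) + Var(N)*E[X]^2
= 43*2061013 + 16*12705^2
= 88623559 + 2582672400
= 2.6713e+09


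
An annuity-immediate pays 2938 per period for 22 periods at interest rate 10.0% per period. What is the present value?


PV = PMT * (1 - (1+i)^(-n)) / i
= 2938 * (1 - (1+0.1)^(-22)) / 0.1
= 2938 * (1 - 0.122846) / 0.1
= 2938 * 8.77154
= 25770.7853


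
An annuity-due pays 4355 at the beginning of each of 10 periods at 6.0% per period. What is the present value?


PV_due = PMT * (1-(1+i)^(-n))/i * (1+i)
PV_immediate = 32053.1791
PV_due = 32053.1791 * 1.06
= 33976.3699


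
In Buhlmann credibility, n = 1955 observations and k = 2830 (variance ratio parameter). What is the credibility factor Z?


Z = n / (n + k)
= 1955 / (1955 + 2830)
= 1955 / 4785
= 0.4086


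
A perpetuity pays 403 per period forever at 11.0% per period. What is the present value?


PV = PMT / i
= 403 / 0.11
= 3663.6364


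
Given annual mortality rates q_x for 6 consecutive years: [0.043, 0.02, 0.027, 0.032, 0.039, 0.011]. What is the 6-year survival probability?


p_k = 1 - q_k for each year
Survival = product of (1 - q_k)
= 0.957 * 0.98 * 0.973 * 0.968 * 0.961 * 0.989
= 0.8395


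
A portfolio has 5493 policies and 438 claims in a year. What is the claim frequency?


frequency = claims / policies
= 438 / 5493
= 0.0797


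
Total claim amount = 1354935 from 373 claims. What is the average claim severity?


severity = total / number
= 1354935 / 373
= 3632.5335


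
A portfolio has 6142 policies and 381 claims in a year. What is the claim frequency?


frequency = claims / policies
= 381 / 6142
= 0.062


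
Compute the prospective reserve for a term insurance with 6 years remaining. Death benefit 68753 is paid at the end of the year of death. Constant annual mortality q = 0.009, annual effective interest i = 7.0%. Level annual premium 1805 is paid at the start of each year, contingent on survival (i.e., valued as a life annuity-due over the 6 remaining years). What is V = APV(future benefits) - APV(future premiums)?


v = 1/(1+i) = 0.934579
APV(future benefits) per unit = sum_{k=0}^{5} k_p_x * q * v^(k+1) = 0.04202
APV(future benefits) = 68753 * 0.04202 = 2888.986
Life annuity-due factor ä_{x:6} = sum_{k=0}^{5} k_p_x * v^k = 4.995685
APV(future premiums) = 1805 * 4.995685 = 9017.2116
V = 2888.986 - 9017.2116
= -6128.2256


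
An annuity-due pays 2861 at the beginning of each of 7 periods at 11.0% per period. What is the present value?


PV_due = PMT * (1-(1+i)^(-n))/i * (1+i)
PV_immediate = 13481.5935
PV_due = 13481.5935 * 1.11
= 14964.5688


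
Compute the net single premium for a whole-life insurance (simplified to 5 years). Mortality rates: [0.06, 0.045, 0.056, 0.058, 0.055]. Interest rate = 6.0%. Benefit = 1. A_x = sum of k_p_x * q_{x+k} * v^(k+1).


v = 0.943396
Year 0: k_p_x=1.0, q=0.06, term=0.056604
Year 1: k_p_x=0.94, q=0.045, term=0.037647
Year 2: k_p_x=0.8977, q=0.056, term=0.042209
Year 3: k_p_x=0.847429, q=0.058, term=0.038932
Year 4: k_p_x=0.798278, q=0.055, term=0.032809
A_x = 0.2082


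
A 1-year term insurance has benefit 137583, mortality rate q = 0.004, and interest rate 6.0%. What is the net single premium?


NSP = benefit * q * v
v = 1/(1+i) = 0.943396
NSP = 137583 * 0.004 * 0.943396
= 519.1811


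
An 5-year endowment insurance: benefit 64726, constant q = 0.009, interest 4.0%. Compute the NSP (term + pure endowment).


Term component = 2548.8813
Pure endowment = 5_p_x * v^5 * benefit = 0.955803 * 0.821927 * 64726 = 50848.7574
NSP = 53397.6387


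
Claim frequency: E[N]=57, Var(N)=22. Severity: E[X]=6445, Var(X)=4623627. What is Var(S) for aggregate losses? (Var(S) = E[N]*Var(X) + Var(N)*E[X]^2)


Var(S) = E[N]*Var(X) + Var(N)*E[X]^2
= 57*4623627 + 22*6445^2
= 263546739 + 913836550
= 1.1774e+09


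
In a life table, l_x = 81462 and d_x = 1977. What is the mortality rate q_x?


q_x = d_x / l_x
= 1977 / 81462
= 0.0243


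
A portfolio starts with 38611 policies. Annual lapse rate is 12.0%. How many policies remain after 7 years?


remaining = initial * (1 - lapse)^years
= 38611 * (1 - 0.12)^7
= 38611 * 0.408676
= 15779.3735


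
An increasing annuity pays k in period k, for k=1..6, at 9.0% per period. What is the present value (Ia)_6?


(Ia)_n = sum_{k=1}^{n} k * v^k, v = 1/(1+i)
v = 0.917431
Sum computed term by term:
(Ia)_6 = 14.5783


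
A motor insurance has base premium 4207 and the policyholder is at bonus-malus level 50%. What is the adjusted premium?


adjusted = base * BM_level / 100
= 4207 * 50 / 100
= 4207 * 0.5
= 2103.5


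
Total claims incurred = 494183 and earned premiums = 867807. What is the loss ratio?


Loss ratio = claims / premiums
= 494183 / 867807
= 0.5695


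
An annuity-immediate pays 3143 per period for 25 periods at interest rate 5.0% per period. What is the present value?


PV = PMT * (1 - (1+i)^(-n)) / i
= 3143 * (1 - (1+0.05)^(-25)) / 0.05
= 3143 * (1 - 0.295303) / 0.05
= 3143 * 14.093945
= 44297.2678


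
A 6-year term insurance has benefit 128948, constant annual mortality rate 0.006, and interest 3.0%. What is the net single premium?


NSP = benefit * sum_{k=0}^{n-1} k_p_x * q * v^(k+1)
With constant q=0.006, v=0.970874
Sum = 0.032036
NSP = 128948 * 0.032036
= 4130.9897


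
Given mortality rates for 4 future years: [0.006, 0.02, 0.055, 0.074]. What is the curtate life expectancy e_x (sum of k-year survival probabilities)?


e_x = sum_{k=1}^{n} k_p_x
k_p_x values:
  1_p_x = 0.994
  2_p_x = 0.97412
  3_p_x = 0.920543
  4_p_x = 0.852423
e_x = 3.7411


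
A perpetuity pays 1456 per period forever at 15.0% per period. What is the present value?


PV = PMT / i
= 1456 / 0.15
= 9706.6667


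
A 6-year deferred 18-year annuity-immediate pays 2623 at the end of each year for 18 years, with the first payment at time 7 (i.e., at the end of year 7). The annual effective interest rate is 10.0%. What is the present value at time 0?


PV at time 6 of the 18-year annuity-immediate:
a_n = 2623 * (1-(1+0.1)^(-18))/0.1 = 21512.3039
Discount back 6 years to time 0:
PV = 21512.3039 * (1+0.1)^(-6)
= 21512.3039 * 0.564474
= 12143.1347


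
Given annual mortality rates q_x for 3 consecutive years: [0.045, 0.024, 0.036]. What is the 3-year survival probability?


p_k = 1 - q_k for each year
Survival = product of (1 - q_k)
= 0.955 * 0.976 * 0.964
= 0.8985


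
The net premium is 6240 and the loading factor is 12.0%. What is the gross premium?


Gross = net * (1 + loading)
= 6240 * (1 + 0.12)
= 6240 * 1.12
= 6988.8


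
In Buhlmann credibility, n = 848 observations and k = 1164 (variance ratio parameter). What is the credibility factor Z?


Z = n / (n + k)
= 848 / (848 + 1164)
= 848 / 2012
= 0.4215


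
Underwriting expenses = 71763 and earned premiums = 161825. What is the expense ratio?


Expense ratio = expenses / premiums
= 71763 / 161825
= 0.4435


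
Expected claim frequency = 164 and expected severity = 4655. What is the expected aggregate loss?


E[S] = E[N] * E[X]
= 164 * 4655
= 763420


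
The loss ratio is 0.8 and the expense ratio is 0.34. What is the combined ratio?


Combined ratio = loss ratio + expense ratio
= 0.8 + 0.34
= 1.14


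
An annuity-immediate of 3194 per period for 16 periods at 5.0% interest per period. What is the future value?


FV = PMT * ((1+i)^n - 1) / i
= 3194 * ((1.05)^16 - 1) / 0.05
= 3194 * (2.182875 - 1) / 0.05
= 75562.0287


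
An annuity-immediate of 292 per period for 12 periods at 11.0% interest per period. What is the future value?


FV = PMT * ((1+i)^n - 1) / i
= 292 * ((1.11)^12 - 1) / 0.11
= 292 * (3.498451 - 1) / 0.11
= 6632.2507


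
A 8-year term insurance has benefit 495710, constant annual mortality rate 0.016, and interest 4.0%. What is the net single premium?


NSP = benefit * sum_{k=0}^{n-1} k_p_x * q * v^(k+1)
With constant q=0.016, v=0.961538
Sum = 0.102219
NSP = 495710 * 0.102219
= 50670.7464


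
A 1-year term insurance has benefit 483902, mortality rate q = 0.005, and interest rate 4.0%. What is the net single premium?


NSP = benefit * q * v
v = 1/(1+i) = 0.961538
NSP = 483902 * 0.005 * 0.961538
= 2326.4519


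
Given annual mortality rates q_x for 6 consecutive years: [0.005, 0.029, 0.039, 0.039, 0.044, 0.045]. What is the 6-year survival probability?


p_k = 1 - q_k for each year
Survival = product of (1 - q_k)
= 0.995 * 0.971 * 0.961 * 0.961 * 0.956 * 0.955
= 0.8146


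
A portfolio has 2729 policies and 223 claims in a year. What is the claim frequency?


frequency = claims / policies
= 223 / 2729
= 0.0817


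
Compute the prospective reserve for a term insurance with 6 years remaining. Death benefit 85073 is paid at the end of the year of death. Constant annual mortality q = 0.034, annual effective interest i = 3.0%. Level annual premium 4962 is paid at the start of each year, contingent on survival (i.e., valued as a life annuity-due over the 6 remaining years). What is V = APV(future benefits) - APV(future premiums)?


v = 1/(1+i) = 0.970874
APV(future benefits) per unit = sum_{k=0}^{5} k_p_x * q * v^(k+1) = 0.169725
APV(future benefits) = 85073 * 0.169725 = 14439.0136
Life annuity-due factor ä_{x:6} = sum_{k=0}^{5} k_p_x * v^k = 5.141669
APV(future premiums) = 4962 * 5.141669 = 25512.9598
V = 14439.0136 - 25512.9598
= -11073.9462


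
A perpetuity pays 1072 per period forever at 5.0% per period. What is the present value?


PV = PMT / i
= 1072 / 0.05
= 21440.0


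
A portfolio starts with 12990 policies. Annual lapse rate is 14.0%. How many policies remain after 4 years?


remaining = initial * (1 - lapse)^years
= 12990 * (1 - 0.14)^4
= 12990 * 0.547008
= 7105.636


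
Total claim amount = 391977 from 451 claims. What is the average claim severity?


severity = total / number
= 391977 / 451
= 869.1286


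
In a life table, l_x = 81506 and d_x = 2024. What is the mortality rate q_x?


q_x = d_x / l_x
= 2024 / 81506
= 0.0248


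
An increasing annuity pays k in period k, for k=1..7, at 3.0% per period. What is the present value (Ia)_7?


(Ia)_n = sum_{k=1}^{n} k * v^k, v = 1/(1+i)
v = 0.970874
Sum computed term by term:
(Ia)_7 = 24.185


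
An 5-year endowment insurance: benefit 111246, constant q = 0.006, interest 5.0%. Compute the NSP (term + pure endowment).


Term component = 2857.0266
Pure endowment = 5_p_x * v^5 * benefit = 0.970358 * 0.783526 * 111246 = 84580.4187
NSP = 87437.4453


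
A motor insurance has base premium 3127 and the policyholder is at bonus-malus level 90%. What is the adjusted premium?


adjusted = base * BM_level / 100
= 3127 * 90 / 100
= 3127 * 0.9
= 2814.3


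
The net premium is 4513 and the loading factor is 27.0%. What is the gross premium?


Gross = net * (1 + loading)
= 4513 * (1 + 0.27)
= 4513 * 1.27
= 5731.51


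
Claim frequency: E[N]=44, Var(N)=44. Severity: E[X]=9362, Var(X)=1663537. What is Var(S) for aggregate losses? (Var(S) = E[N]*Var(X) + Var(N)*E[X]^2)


Var(S) = E[N]*Var(X) + Var(N)*E[X]^2
= 44*1663537 + 44*9362^2
= 73195628 + 3856469936
= 3.9297e+09


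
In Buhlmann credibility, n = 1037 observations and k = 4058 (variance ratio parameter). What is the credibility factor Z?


Z = n / (n + k)
= 1037 / (1037 + 4058)
= 1037 / 5095
= 0.2035


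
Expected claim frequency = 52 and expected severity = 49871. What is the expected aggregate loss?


E[S] = E[N] * E[X]
= 52 * 49871
= 2.5933e+06


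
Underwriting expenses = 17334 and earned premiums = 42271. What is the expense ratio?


Expense ratio = expenses / premiums
= 17334 / 42271
= 0.4101


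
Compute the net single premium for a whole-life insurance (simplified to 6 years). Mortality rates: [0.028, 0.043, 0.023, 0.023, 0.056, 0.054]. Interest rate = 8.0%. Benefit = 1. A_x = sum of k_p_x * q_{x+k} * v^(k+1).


v = 0.925926
Year 0: k_p_x=1.0, q=0.028, term=0.025926
Year 1: k_p_x=0.972, q=0.043, term=0.035833
Year 2: k_p_x=0.930204, q=0.023, term=0.016984
Year 3: k_p_x=0.908809, q=0.023, term=0.015364
Year 4: k_p_x=0.887907, q=0.056, term=0.03384
Year 5: k_p_x=0.838184, q=0.054, term=0.028523
A_x = 0.1565


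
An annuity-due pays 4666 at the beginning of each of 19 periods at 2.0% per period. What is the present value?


PV_due = PMT * (1-(1+i)^(-n))/i * (1+i)
PV_immediate = 73155.7037
PV_due = 73155.7037 * 1.02
= 74618.8178


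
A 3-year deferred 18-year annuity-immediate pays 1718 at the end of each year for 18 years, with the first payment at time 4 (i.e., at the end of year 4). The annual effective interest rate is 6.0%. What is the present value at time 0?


PV at time 3 of the 18-year annuity-immediate:
a_n = 1718 * (1-(1+0.06)^(-18))/0.06 = 18601.8228
Discount back 3 years to time 0:
PV = 18601.8228 * (1+0.06)^(-3)
= 18601.8228 * 0.839619
= 15618.4491


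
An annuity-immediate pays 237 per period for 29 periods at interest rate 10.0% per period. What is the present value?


PV = PMT * (1 - (1+i)^(-n)) / i
= 237 * (1 - (1+0.1)^(-29)) / 0.1
= 237 * (1 - 0.063039) / 0.1
= 237 * 9.369606
= 2220.5966


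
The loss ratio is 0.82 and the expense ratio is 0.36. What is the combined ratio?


Combined ratio = loss ratio + expense ratio
= 0.82 + 0.36
= 1.18


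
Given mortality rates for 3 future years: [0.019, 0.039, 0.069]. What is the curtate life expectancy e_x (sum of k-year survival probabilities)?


e_x = sum_{k=1}^{n} k_p_x
k_p_x values:
  1_p_x = 0.981
  2_p_x = 0.942741
  3_p_x = 0.877692
e_x = 2.8014


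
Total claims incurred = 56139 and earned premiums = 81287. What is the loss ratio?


Loss ratio = claims / premiums
= 56139 / 81287
= 0.6906


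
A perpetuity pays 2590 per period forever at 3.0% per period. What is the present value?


PV = PMT / i
= 2590 / 0.03
= 86333.3333


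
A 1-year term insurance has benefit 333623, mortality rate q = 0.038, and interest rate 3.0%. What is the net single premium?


NSP = benefit * q * v
v = 1/(1+i) = 0.970874
NSP = 333623 * 0.038 * 0.970874
= 12308.4214


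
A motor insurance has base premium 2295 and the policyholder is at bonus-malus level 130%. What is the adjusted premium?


adjusted = base * BM_level / 100
= 2295 * 130 / 100
= 2295 * 1.3
= 2983.5


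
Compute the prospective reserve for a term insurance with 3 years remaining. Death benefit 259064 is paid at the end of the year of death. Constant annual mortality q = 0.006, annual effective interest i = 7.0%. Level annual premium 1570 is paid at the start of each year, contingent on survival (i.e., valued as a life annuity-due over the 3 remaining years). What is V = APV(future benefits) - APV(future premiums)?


v = 1/(1+i) = 0.934579
APV(future benefits) per unit = sum_{k=0}^{2} k_p_x * q * v^(k+1) = 0.015656
APV(future benefits) = 259064 * 0.015656 = 4055.8685
Life annuity-due factor ä_{x:3} = sum_{k=0}^{2} k_p_x * v^k = 2.791961
APV(future premiums) = 1570 * 2.791961 = 4383.3786
V = 4055.8685 - 4383.3786
= -327.5101


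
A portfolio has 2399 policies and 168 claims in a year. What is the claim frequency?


frequency = claims / policies
= 168 / 2399
= 0.07


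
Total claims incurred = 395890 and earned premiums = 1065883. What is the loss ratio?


Loss ratio = claims / premiums
= 395890 / 1065883
= 0.3714


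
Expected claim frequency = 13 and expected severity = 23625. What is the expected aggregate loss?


E[S] = E[N] * E[X]
= 13 * 23625
= 307125


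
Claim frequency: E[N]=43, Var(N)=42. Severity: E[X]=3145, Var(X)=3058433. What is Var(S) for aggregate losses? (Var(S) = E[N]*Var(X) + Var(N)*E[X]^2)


Var(S) = E[N]*Var(X) + Var(N)*E[X]^2
= 43*3058433 + 42*3145^2
= 131512619 + 415423050
= 5.4694e+08


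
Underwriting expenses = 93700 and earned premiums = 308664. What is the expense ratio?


Expense ratio = expenses / premiums
= 93700 / 308664
= 0.3036


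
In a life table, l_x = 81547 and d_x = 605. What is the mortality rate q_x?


q_x = d_x / l_x
= 605 / 81547
= 0.0074


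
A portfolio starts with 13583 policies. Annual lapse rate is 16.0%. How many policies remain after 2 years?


remaining = initial * (1 - lapse)^years
= 13583 * (1 - 0.16)^2
= 13583 * 0.7056
= 9584.1648


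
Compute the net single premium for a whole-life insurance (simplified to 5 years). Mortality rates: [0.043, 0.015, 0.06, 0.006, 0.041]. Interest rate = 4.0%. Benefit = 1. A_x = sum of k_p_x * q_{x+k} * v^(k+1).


v = 0.961538
Year 0: k_p_x=1.0, q=0.043, term=0.041346
Year 1: k_p_x=0.957, q=0.015, term=0.013272
Year 2: k_p_x=0.942645, q=0.06, term=0.05028
Year 3: k_p_x=0.886086, q=0.006, term=0.004545
Year 4: k_p_x=0.88077, q=0.041, term=0.029681
A_x = 0.1391


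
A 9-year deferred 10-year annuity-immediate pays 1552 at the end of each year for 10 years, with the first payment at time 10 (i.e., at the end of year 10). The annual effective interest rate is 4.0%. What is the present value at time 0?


PV at time 9 of the 10-year annuity-immediate:
a_n = 1552 * (1-(1+0.04)^(-10))/0.04 = 12588.1102
Discount back 9 years to time 0:
PV = 12588.1102 * (1+0.04)^(-9)
= 12588.1102 * 0.702587
= 8844.2393


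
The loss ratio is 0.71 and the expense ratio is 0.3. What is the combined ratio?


Combined ratio = loss ratio + expense ratio
= 0.71 + 0.3
= 1.01


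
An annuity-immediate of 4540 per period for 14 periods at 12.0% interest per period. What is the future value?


FV = PMT * ((1+i)^n - 1) / i
= 4540 * ((1.12)^14 - 1) / 0.12
= 4540 * (4.887112 - 1) / 0.12
= 147062.4148


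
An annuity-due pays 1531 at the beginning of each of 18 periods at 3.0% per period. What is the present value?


PV_due = PMT * (1-(1+i)^(-n))/i * (1+i)
PV_immediate = 21056.6285
PV_due = 21056.6285 * 1.03
= 21688.3274


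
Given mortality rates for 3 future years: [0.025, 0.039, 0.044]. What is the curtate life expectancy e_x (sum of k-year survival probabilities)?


e_x = sum_{k=1}^{n} k_p_x
k_p_x values:
  1_p_x = 0.975
  2_p_x = 0.936975
  3_p_x = 0.895748
e_x = 2.8077


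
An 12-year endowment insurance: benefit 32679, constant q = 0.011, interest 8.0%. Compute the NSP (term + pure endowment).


Term component = 2576.5133
Pure endowment = 12_p_x * v^12 * benefit = 0.8757 * 0.397114 * 32679 = 11364.2085
NSP = 13940.7217


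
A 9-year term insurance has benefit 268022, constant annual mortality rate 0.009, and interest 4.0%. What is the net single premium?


NSP = benefit * sum_{k=0}^{n-1} k_p_x * q * v^(k+1)
With constant q=0.009, v=0.961538
Sum = 0.064711
NSP = 268022 * 0.064711
= 17344.0234


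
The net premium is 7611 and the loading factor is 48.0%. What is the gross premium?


Gross = net * (1 + loading)
= 7611 * (1 + 0.48)
= 7611 * 1.48
= 11264.28


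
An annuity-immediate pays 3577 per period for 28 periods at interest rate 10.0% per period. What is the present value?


PV = PMT * (1 - (1+i)^(-n)) / i
= 3577 * (1 - (1+0.1)^(-28)) / 0.1
= 3577 * (1 - 0.069343) / 0.1
= 3577 * 9.306567
= 33289.5884


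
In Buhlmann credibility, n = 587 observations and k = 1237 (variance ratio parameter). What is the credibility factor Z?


Z = n / (n + k)
= 587 / (587 + 1237)
= 587 / 1824
= 0.3218


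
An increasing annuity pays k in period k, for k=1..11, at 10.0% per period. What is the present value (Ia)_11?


(Ia)_n = sum_{k=1}^{n} k * v^k, v = 1/(1+i)
v = 0.909091
Sum computed term by term:
(Ia)_11 = 32.8913


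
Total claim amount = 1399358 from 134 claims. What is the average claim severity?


severity = total / number
= 1399358 / 134
= 10442.9701


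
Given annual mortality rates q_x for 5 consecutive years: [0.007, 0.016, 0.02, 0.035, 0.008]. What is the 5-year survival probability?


p_k = 1 - q_k for each year
Survival = product of (1 - q_k)
= 0.993 * 0.984 * 0.98 * 0.965 * 0.992
= 0.9167


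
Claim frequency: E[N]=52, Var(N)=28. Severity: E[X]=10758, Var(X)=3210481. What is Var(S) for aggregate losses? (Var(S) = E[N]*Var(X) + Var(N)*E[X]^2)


Var(S) = E[N]*Var(X) + Var(N)*E[X]^2
= 52*3210481 + 28*10758^2
= 166945012 + 3240567792
= 3.4075e+09


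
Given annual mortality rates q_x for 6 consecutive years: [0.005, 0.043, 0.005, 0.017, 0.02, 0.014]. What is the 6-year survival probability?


p_k = 1 - q_k for each year
Survival = product of (1 - q_k)
= 0.995 * 0.957 * 0.995 * 0.983 * 0.98 * 0.986
= 0.8999


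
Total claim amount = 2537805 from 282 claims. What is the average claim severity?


severity = total / number
= 2537805 / 282
= 8999.3085


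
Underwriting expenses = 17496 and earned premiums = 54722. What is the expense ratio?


Expense ratio = expenses / premiums
= 17496 / 54722
= 0.3197


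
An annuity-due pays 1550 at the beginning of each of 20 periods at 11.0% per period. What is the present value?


PV_due = PMT * (1-(1+i)^(-n))/i * (1+i)
PV_immediate = 12343.1586
PV_due = 12343.1586 * 1.11
= 13700.906


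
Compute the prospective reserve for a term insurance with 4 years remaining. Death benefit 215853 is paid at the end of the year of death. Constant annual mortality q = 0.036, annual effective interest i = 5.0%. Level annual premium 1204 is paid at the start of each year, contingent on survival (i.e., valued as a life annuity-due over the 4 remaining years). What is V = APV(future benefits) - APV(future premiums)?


v = 1/(1+i) = 0.952381
APV(future benefits) per unit = sum_{k=0}^{3} k_p_x * q * v^(k+1) = 0.121195
APV(future benefits) = 215853 * 0.121195 = 26160.3145
Life annuity-due factor ä_{x:4} = sum_{k=0}^{3} k_p_x * v^k = 3.534856
APV(future premiums) = 1204 * 3.534856 = 4255.9661
V = 26160.3145 - 4255.9661
= 21904.3484


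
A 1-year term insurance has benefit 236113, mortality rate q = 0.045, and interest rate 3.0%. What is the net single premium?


NSP = benefit * q * v
v = 1/(1+i) = 0.970874
NSP = 236113 * 0.045 * 0.970874
= 10315.6165


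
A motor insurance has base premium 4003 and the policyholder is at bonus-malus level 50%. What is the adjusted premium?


adjusted = base * BM_level / 100
= 4003 * 50 / 100
= 4003 * 0.5
= 2001.5


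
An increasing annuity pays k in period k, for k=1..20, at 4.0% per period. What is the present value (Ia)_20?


(Ia)_n = sum_{k=1}^{n} k * v^k, v = 1/(1+i)
v = 0.961538
Sum computed term by term:
(Ia)_20 = 125.155


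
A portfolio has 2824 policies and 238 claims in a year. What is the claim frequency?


frequency = claims / policies
= 238 / 2824
= 0.0843


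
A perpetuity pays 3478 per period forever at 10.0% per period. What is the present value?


PV = PMT / i
= 3478 / 0.1
= 34780.0


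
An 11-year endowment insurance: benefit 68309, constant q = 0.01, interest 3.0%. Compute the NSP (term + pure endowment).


Term component = 6031.4899
Pure endowment = 11_p_x * v^11 * benefit = 0.895338 * 0.722421 * 68309 = 44183.0402
NSP = 50214.5302
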